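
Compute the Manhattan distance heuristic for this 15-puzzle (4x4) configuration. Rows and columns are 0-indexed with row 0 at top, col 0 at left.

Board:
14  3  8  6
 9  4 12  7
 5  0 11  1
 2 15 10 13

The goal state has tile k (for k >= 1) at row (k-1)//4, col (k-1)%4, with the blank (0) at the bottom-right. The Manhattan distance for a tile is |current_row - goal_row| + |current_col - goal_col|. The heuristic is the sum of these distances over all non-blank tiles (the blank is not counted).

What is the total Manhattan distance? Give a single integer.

Tile 14: (0,0)->(3,1) = 4
Tile 3: (0,1)->(0,2) = 1
Tile 8: (0,2)->(1,3) = 2
Tile 6: (0,3)->(1,1) = 3
Tile 9: (1,0)->(2,0) = 1
Tile 4: (1,1)->(0,3) = 3
Tile 12: (1,2)->(2,3) = 2
Tile 7: (1,3)->(1,2) = 1
Tile 5: (2,0)->(1,0) = 1
Tile 11: (2,2)->(2,2) = 0
Tile 1: (2,3)->(0,0) = 5
Tile 2: (3,0)->(0,1) = 4
Tile 15: (3,1)->(3,2) = 1
Tile 10: (3,2)->(2,1) = 2
Tile 13: (3,3)->(3,0) = 3
Sum: 4 + 1 + 2 + 3 + 1 + 3 + 2 + 1 + 1 + 0 + 5 + 4 + 1 + 2 + 3 = 33

Answer: 33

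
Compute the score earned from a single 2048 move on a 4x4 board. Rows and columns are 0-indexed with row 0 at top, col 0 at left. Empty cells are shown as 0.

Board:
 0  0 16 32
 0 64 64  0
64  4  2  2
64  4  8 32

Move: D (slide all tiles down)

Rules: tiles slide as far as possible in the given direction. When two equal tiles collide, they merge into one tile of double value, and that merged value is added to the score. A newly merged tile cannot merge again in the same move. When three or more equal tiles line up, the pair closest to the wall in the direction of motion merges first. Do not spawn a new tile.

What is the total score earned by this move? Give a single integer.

Slide down:
col 0: [0, 0, 64, 64] -> [0, 0, 0, 128]  score +128 (running 128)
col 1: [0, 64, 4, 4] -> [0, 0, 64, 8]  score +8 (running 136)
col 2: [16, 64, 2, 8] -> [16, 64, 2, 8]  score +0 (running 136)
col 3: [32, 0, 2, 32] -> [0, 32, 2, 32]  score +0 (running 136)
Board after move:
  0   0  16   0
  0   0  64  32
  0  64   2   2
128   8   8  32

Answer: 136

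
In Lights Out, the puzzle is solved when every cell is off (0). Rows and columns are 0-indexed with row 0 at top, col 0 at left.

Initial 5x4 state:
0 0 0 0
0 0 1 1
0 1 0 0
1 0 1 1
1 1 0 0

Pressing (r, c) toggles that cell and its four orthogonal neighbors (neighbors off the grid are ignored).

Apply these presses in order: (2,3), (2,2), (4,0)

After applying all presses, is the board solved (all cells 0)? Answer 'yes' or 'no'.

Answer: yes

Derivation:
After press 1 at (2,3):
0 0 0 0
0 0 1 0
0 1 1 1
1 0 1 0
1 1 0 0

After press 2 at (2,2):
0 0 0 0
0 0 0 0
0 0 0 0
1 0 0 0
1 1 0 0

After press 3 at (4,0):
0 0 0 0
0 0 0 0
0 0 0 0
0 0 0 0
0 0 0 0

Lights still on: 0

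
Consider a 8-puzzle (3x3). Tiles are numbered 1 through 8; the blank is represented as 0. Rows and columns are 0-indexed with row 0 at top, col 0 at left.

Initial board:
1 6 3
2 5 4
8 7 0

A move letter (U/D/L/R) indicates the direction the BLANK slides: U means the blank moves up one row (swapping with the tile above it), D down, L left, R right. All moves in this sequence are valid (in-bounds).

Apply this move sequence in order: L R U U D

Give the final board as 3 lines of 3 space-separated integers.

After move 1 (L):
1 6 3
2 5 4
8 0 7

After move 2 (R):
1 6 3
2 5 4
8 7 0

After move 3 (U):
1 6 3
2 5 0
8 7 4

After move 4 (U):
1 6 0
2 5 3
8 7 4

After move 5 (D):
1 6 3
2 5 0
8 7 4

Answer: 1 6 3
2 5 0
8 7 4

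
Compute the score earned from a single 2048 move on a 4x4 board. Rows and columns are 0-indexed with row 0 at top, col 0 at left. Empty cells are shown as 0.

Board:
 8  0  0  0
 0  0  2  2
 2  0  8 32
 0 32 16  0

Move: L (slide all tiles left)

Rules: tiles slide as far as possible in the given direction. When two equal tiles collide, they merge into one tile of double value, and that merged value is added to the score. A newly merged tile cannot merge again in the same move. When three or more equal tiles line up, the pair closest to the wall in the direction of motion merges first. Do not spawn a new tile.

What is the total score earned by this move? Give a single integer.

Slide left:
row 0: [8, 0, 0, 0] -> [8, 0, 0, 0]  score +0 (running 0)
row 1: [0, 0, 2, 2] -> [4, 0, 0, 0]  score +4 (running 4)
row 2: [2, 0, 8, 32] -> [2, 8, 32, 0]  score +0 (running 4)
row 3: [0, 32, 16, 0] -> [32, 16, 0, 0]  score +0 (running 4)
Board after move:
 8  0  0  0
 4  0  0  0
 2  8 32  0
32 16  0  0

Answer: 4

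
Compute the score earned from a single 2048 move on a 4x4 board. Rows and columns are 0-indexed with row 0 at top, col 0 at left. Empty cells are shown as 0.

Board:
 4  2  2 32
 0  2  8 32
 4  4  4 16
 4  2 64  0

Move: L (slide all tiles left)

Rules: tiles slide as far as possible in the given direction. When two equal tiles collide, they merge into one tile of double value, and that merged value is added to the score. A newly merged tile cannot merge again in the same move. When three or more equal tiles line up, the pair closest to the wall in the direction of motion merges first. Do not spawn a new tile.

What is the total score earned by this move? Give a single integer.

Answer: 12

Derivation:
Slide left:
row 0: [4, 2, 2, 32] -> [4, 4, 32, 0]  score +4 (running 4)
row 1: [0, 2, 8, 32] -> [2, 8, 32, 0]  score +0 (running 4)
row 2: [4, 4, 4, 16] -> [8, 4, 16, 0]  score +8 (running 12)
row 3: [4, 2, 64, 0] -> [4, 2, 64, 0]  score +0 (running 12)
Board after move:
 4  4 32  0
 2  8 32  0
 8  4 16  0
 4  2 64  0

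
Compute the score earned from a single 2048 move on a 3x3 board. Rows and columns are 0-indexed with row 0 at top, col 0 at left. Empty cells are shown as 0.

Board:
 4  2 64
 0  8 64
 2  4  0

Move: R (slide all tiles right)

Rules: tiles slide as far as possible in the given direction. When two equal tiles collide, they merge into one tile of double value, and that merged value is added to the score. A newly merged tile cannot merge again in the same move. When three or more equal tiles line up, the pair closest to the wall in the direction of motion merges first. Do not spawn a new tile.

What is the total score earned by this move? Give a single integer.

Slide right:
row 0: [4, 2, 64] -> [4, 2, 64]  score +0 (running 0)
row 1: [0, 8, 64] -> [0, 8, 64]  score +0 (running 0)
row 2: [2, 4, 0] -> [0, 2, 4]  score +0 (running 0)
Board after move:
 4  2 64
 0  8 64
 0  2  4

Answer: 0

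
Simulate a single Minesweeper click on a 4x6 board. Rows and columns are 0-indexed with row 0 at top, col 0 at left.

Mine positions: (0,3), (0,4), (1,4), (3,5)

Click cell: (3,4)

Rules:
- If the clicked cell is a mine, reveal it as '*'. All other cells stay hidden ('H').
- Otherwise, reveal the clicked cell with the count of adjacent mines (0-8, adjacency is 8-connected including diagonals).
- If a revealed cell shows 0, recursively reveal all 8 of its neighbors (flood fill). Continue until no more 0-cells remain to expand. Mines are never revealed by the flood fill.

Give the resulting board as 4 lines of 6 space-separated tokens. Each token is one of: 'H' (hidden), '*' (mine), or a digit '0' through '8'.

H H H H H H
H H H H H H
H H H H H H
H H H H 1 H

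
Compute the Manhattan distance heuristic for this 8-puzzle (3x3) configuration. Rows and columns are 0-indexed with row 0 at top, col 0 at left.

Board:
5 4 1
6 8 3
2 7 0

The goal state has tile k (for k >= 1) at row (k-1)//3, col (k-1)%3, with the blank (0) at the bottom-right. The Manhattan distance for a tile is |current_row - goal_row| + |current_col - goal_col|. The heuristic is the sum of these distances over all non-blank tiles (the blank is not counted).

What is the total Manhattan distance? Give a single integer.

Answer: 14

Derivation:
Tile 5: at (0,0), goal (1,1), distance |0-1|+|0-1| = 2
Tile 4: at (0,1), goal (1,0), distance |0-1|+|1-0| = 2
Tile 1: at (0,2), goal (0,0), distance |0-0|+|2-0| = 2
Tile 6: at (1,0), goal (1,2), distance |1-1|+|0-2| = 2
Tile 8: at (1,1), goal (2,1), distance |1-2|+|1-1| = 1
Tile 3: at (1,2), goal (0,2), distance |1-0|+|2-2| = 1
Tile 2: at (2,0), goal (0,1), distance |2-0|+|0-1| = 3
Tile 7: at (2,1), goal (2,0), distance |2-2|+|1-0| = 1
Sum: 2 + 2 + 2 + 2 + 1 + 1 + 3 + 1 = 14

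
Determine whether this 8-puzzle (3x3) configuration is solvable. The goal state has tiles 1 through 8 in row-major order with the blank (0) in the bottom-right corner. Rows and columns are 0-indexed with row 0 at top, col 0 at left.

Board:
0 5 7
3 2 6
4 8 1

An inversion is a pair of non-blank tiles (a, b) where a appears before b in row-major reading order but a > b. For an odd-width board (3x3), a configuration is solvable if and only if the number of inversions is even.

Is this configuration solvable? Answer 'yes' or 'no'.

Inversions (pairs i<j in row-major order where tile[i] > tile[j] > 0): 16
16 is even, so the puzzle is solvable.

Answer: yes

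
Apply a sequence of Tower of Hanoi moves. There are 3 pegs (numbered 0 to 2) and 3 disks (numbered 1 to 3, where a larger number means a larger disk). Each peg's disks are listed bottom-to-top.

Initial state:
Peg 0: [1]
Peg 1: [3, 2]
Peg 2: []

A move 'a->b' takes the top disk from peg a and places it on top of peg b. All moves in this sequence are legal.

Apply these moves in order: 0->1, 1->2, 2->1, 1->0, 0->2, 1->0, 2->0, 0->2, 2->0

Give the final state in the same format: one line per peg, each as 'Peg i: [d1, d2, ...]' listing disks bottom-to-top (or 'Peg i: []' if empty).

Answer: Peg 0: [2, 1]
Peg 1: [3]
Peg 2: []

Derivation:
After move 1 (0->1):
Peg 0: []
Peg 1: [3, 2, 1]
Peg 2: []

After move 2 (1->2):
Peg 0: []
Peg 1: [3, 2]
Peg 2: [1]

After move 3 (2->1):
Peg 0: []
Peg 1: [3, 2, 1]
Peg 2: []

After move 4 (1->0):
Peg 0: [1]
Peg 1: [3, 2]
Peg 2: []

After move 5 (0->2):
Peg 0: []
Peg 1: [3, 2]
Peg 2: [1]

After move 6 (1->0):
Peg 0: [2]
Peg 1: [3]
Peg 2: [1]

After move 7 (2->0):
Peg 0: [2, 1]
Peg 1: [3]
Peg 2: []

After move 8 (0->2):
Peg 0: [2]
Peg 1: [3]
Peg 2: [1]

After move 9 (2->0):
Peg 0: [2, 1]
Peg 1: [3]
Peg 2: []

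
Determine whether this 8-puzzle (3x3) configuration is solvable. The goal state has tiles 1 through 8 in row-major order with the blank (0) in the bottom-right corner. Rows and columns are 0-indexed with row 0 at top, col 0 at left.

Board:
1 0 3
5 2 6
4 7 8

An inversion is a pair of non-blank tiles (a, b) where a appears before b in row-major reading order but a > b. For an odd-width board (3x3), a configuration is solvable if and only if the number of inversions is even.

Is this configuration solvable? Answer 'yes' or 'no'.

Inversions (pairs i<j in row-major order where tile[i] > tile[j] > 0): 4
4 is even, so the puzzle is solvable.

Answer: yes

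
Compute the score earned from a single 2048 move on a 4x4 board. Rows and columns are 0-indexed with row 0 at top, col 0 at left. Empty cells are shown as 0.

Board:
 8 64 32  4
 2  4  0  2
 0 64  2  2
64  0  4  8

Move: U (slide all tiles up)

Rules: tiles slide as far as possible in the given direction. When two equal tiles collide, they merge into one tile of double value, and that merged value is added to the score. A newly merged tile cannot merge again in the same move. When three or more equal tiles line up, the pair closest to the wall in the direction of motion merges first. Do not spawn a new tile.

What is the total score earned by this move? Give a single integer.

Answer: 4

Derivation:
Slide up:
col 0: [8, 2, 0, 64] -> [8, 2, 64, 0]  score +0 (running 0)
col 1: [64, 4, 64, 0] -> [64, 4, 64, 0]  score +0 (running 0)
col 2: [32, 0, 2, 4] -> [32, 2, 4, 0]  score +0 (running 0)
col 3: [4, 2, 2, 8] -> [4, 4, 8, 0]  score +4 (running 4)
Board after move:
 8 64 32  4
 2  4  2  4
64 64  4  8
 0  0  0  0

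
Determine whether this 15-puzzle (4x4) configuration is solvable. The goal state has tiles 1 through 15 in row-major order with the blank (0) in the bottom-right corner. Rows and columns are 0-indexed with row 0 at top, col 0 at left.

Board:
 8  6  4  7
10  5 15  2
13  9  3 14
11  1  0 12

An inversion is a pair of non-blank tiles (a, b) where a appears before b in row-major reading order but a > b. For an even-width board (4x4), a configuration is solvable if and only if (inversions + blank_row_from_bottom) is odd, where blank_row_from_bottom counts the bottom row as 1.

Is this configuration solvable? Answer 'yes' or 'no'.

Inversions: 48
Blank is in row 3 (0-indexed from top), which is row 1 counting from the bottom (bottom = 1).
48 + 1 = 49, which is odd, so the puzzle is solvable.

Answer: yes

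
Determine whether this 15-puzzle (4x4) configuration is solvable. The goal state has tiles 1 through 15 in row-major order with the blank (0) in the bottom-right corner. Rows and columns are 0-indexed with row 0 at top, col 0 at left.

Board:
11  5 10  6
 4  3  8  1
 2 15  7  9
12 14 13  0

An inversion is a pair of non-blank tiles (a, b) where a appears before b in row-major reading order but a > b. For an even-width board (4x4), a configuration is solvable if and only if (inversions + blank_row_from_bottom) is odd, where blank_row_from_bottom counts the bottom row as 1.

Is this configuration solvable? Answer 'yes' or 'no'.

Inversions: 40
Blank is in row 3 (0-indexed from top), which is row 1 counting from the bottom (bottom = 1).
40 + 1 = 41, which is odd, so the puzzle is solvable.

Answer: yes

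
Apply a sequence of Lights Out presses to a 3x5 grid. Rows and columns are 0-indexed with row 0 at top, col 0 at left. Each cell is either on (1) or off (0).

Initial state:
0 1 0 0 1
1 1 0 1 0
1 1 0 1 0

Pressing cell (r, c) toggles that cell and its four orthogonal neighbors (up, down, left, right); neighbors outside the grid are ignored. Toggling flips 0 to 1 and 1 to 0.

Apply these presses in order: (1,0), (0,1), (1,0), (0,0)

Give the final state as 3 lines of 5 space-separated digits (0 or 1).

After press 1 at (1,0):
1 1 0 0 1
0 0 0 1 0
0 1 0 1 0

After press 2 at (0,1):
0 0 1 0 1
0 1 0 1 0
0 1 0 1 0

After press 3 at (1,0):
1 0 1 0 1
1 0 0 1 0
1 1 0 1 0

After press 4 at (0,0):
0 1 1 0 1
0 0 0 1 0
1 1 0 1 0

Answer: 0 1 1 0 1
0 0 0 1 0
1 1 0 1 0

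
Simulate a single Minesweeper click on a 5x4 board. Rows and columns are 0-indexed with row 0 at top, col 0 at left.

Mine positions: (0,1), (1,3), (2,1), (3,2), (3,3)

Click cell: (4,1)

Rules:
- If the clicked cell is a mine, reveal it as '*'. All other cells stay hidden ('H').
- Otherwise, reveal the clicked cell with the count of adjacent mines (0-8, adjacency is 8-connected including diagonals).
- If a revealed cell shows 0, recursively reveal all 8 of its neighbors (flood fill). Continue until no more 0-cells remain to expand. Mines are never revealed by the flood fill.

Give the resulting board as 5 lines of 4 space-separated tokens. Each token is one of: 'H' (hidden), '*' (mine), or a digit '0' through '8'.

H H H H
H H H H
H H H H
H H H H
H 1 H H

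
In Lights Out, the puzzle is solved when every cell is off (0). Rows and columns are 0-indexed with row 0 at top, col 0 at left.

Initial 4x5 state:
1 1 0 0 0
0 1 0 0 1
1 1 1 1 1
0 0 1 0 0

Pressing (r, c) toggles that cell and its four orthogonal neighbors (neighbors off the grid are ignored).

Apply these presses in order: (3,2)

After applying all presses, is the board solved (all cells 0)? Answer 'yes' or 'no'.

After press 1 at (3,2):
1 1 0 0 0
0 1 0 0 1
1 1 0 1 1
0 1 0 1 0

Lights still on: 10

Answer: no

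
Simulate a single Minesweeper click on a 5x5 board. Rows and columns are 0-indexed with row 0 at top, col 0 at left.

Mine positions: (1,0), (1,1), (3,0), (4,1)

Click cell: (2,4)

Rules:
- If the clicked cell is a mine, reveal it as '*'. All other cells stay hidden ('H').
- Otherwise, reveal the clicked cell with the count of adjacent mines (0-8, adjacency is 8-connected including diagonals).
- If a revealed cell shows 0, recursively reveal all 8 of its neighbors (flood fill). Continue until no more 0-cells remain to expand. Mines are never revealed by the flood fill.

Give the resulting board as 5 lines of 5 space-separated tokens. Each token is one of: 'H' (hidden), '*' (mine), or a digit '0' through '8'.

H H 1 0 0
H H 1 0 0
H H 1 0 0
H H 1 0 0
H H 1 0 0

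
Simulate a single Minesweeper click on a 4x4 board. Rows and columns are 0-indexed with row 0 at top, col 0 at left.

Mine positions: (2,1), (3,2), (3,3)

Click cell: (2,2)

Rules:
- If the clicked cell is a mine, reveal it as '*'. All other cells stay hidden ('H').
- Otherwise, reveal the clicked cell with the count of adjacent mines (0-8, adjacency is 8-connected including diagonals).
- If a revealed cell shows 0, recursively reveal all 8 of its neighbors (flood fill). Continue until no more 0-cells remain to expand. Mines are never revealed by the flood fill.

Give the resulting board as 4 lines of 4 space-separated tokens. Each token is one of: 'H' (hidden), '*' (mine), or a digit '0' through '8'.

H H H H
H H H H
H H 3 H
H H H H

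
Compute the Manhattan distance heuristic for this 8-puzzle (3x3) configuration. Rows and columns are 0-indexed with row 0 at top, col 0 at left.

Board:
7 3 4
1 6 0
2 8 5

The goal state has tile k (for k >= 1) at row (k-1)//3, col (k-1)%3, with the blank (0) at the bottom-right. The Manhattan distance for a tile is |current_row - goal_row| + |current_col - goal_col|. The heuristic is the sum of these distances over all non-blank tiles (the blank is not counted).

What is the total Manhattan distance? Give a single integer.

Tile 7: (0,0)->(2,0) = 2
Tile 3: (0,1)->(0,2) = 1
Tile 4: (0,2)->(1,0) = 3
Tile 1: (1,0)->(0,0) = 1
Tile 6: (1,1)->(1,2) = 1
Tile 2: (2,0)->(0,1) = 3
Tile 8: (2,1)->(2,1) = 0
Tile 5: (2,2)->(1,1) = 2
Sum: 2 + 1 + 3 + 1 + 1 + 3 + 0 + 2 = 13

Answer: 13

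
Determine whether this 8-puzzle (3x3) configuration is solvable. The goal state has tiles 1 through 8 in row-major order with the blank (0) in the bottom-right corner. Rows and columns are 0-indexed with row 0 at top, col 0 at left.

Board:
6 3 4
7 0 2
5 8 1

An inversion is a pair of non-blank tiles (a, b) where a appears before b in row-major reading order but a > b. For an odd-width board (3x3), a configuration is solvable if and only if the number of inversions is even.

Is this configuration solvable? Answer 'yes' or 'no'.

Answer: no

Derivation:
Inversions (pairs i<j in row-major order where tile[i] > tile[j] > 0): 15
15 is odd, so the puzzle is not solvable.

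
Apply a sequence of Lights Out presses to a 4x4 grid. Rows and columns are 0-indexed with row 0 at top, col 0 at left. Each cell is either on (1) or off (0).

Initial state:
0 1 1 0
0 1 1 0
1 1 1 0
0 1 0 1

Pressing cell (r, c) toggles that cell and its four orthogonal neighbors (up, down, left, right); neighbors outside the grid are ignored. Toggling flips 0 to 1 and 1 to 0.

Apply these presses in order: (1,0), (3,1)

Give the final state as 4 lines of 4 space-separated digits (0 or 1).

Answer: 1 1 1 0
1 0 1 0
0 0 1 0
1 0 1 1

Derivation:
After press 1 at (1,0):
1 1 1 0
1 0 1 0
0 1 1 0
0 1 0 1

After press 2 at (3,1):
1 1 1 0
1 0 1 0
0 0 1 0
1 0 1 1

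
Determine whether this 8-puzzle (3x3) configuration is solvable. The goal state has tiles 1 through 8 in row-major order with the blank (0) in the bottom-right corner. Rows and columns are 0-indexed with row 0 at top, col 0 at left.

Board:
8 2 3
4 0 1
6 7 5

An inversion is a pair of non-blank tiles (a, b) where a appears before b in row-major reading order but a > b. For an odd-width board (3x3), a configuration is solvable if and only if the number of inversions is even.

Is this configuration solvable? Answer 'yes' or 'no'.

Answer: yes

Derivation:
Inversions (pairs i<j in row-major order where tile[i] > tile[j] > 0): 12
12 is even, so the puzzle is solvable.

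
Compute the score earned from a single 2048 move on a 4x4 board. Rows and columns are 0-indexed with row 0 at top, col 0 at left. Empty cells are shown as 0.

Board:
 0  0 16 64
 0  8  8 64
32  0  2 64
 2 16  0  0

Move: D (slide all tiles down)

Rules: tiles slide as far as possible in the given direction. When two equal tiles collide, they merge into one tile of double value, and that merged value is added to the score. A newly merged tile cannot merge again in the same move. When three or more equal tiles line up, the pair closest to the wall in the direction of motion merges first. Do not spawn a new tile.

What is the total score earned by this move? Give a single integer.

Slide down:
col 0: [0, 0, 32, 2] -> [0, 0, 32, 2]  score +0 (running 0)
col 1: [0, 8, 0, 16] -> [0, 0, 8, 16]  score +0 (running 0)
col 2: [16, 8, 2, 0] -> [0, 16, 8, 2]  score +0 (running 0)
col 3: [64, 64, 64, 0] -> [0, 0, 64, 128]  score +128 (running 128)
Board after move:
  0   0   0   0
  0   0  16   0
 32   8   8  64
  2  16   2 128

Answer: 128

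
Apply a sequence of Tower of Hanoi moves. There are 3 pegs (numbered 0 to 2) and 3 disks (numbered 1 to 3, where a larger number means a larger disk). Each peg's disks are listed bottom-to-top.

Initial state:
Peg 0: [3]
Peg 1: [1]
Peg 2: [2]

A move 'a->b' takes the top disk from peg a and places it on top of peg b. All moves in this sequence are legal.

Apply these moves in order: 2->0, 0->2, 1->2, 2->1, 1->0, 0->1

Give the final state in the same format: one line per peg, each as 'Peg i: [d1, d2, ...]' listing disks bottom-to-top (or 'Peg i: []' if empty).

After move 1 (2->0):
Peg 0: [3, 2]
Peg 1: [1]
Peg 2: []

After move 2 (0->2):
Peg 0: [3]
Peg 1: [1]
Peg 2: [2]

After move 3 (1->2):
Peg 0: [3]
Peg 1: []
Peg 2: [2, 1]

After move 4 (2->1):
Peg 0: [3]
Peg 1: [1]
Peg 2: [2]

After move 5 (1->0):
Peg 0: [3, 1]
Peg 1: []
Peg 2: [2]

After move 6 (0->1):
Peg 0: [3]
Peg 1: [1]
Peg 2: [2]

Answer: Peg 0: [3]
Peg 1: [1]
Peg 2: [2]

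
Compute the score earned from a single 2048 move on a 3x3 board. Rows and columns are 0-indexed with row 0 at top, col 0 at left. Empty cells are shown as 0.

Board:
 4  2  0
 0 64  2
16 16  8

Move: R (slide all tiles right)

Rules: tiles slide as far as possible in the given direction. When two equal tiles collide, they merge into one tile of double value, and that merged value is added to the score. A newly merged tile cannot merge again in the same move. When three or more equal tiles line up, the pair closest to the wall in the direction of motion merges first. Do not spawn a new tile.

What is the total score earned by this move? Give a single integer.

Slide right:
row 0: [4, 2, 0] -> [0, 4, 2]  score +0 (running 0)
row 1: [0, 64, 2] -> [0, 64, 2]  score +0 (running 0)
row 2: [16, 16, 8] -> [0, 32, 8]  score +32 (running 32)
Board after move:
 0  4  2
 0 64  2
 0 32  8

Answer: 32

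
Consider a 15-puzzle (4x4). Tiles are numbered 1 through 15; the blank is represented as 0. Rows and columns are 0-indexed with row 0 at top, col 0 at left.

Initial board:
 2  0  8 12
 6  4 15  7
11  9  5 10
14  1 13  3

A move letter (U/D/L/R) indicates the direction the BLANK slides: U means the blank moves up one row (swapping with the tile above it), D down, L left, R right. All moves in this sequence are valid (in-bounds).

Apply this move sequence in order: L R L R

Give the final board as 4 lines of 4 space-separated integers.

After move 1 (L):
 0  2  8 12
 6  4 15  7
11  9  5 10
14  1 13  3

After move 2 (R):
 2  0  8 12
 6  4 15  7
11  9  5 10
14  1 13  3

After move 3 (L):
 0  2  8 12
 6  4 15  7
11  9  5 10
14  1 13  3

After move 4 (R):
 2  0  8 12
 6  4 15  7
11  9  5 10
14  1 13  3

Answer:  2  0  8 12
 6  4 15  7
11  9  5 10
14  1 13  3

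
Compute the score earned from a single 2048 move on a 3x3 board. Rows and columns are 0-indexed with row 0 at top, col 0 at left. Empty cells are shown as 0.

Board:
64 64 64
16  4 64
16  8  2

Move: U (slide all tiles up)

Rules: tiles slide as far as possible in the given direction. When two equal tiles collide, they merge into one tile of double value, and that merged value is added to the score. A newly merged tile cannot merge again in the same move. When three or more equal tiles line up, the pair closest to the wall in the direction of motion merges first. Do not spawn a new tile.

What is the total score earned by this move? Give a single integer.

Slide up:
col 0: [64, 16, 16] -> [64, 32, 0]  score +32 (running 32)
col 1: [64, 4, 8] -> [64, 4, 8]  score +0 (running 32)
col 2: [64, 64, 2] -> [128, 2, 0]  score +128 (running 160)
Board after move:
 64  64 128
 32   4   2
  0   8   0

Answer: 160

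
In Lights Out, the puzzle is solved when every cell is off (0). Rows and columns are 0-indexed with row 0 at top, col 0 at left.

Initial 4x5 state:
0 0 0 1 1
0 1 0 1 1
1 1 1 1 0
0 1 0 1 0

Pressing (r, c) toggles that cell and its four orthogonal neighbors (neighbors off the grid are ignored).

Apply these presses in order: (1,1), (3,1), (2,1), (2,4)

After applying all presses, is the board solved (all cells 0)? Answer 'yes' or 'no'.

Answer: no

Derivation:
After press 1 at (1,1):
0 1 0 1 1
1 0 1 1 1
1 0 1 1 0
0 1 0 1 0

After press 2 at (3,1):
0 1 0 1 1
1 0 1 1 1
1 1 1 1 0
1 0 1 1 0

After press 3 at (2,1):
0 1 0 1 1
1 1 1 1 1
0 0 0 1 0
1 1 1 1 0

After press 4 at (2,4):
0 1 0 1 1
1 1 1 1 0
0 0 0 0 1
1 1 1 1 1

Lights still on: 13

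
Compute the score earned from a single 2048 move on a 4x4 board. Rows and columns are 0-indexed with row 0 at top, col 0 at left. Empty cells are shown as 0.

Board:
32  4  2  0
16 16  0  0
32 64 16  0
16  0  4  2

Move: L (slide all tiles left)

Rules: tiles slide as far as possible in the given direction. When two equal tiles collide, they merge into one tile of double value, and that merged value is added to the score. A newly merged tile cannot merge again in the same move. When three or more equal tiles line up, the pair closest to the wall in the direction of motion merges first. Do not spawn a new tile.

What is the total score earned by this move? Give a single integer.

Answer: 32

Derivation:
Slide left:
row 0: [32, 4, 2, 0] -> [32, 4, 2, 0]  score +0 (running 0)
row 1: [16, 16, 0, 0] -> [32, 0, 0, 0]  score +32 (running 32)
row 2: [32, 64, 16, 0] -> [32, 64, 16, 0]  score +0 (running 32)
row 3: [16, 0, 4, 2] -> [16, 4, 2, 0]  score +0 (running 32)
Board after move:
32  4  2  0
32  0  0  0
32 64 16  0
16  4  2  0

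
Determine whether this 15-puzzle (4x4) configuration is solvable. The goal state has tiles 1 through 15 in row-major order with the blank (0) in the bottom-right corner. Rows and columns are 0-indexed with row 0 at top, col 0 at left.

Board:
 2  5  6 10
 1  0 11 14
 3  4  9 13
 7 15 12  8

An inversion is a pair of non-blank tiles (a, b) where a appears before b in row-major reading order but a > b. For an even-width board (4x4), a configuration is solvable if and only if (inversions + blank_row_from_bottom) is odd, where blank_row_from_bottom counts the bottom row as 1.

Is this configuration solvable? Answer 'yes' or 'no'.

Inversions: 33
Blank is in row 1 (0-indexed from top), which is row 3 counting from the bottom (bottom = 1).
33 + 3 = 36, which is even, so the puzzle is not solvable.

Answer: no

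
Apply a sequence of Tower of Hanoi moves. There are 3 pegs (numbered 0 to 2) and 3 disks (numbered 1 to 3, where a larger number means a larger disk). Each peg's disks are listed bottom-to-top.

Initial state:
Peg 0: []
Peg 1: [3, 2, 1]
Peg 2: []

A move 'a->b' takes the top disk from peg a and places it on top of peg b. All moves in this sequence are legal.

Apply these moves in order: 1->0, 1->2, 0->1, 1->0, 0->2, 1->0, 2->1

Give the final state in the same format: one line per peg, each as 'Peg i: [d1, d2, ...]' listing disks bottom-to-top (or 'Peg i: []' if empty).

After move 1 (1->0):
Peg 0: [1]
Peg 1: [3, 2]
Peg 2: []

After move 2 (1->2):
Peg 0: [1]
Peg 1: [3]
Peg 2: [2]

After move 3 (0->1):
Peg 0: []
Peg 1: [3, 1]
Peg 2: [2]

After move 4 (1->0):
Peg 0: [1]
Peg 1: [3]
Peg 2: [2]

After move 5 (0->2):
Peg 0: []
Peg 1: [3]
Peg 2: [2, 1]

After move 6 (1->0):
Peg 0: [3]
Peg 1: []
Peg 2: [2, 1]

After move 7 (2->1):
Peg 0: [3]
Peg 1: [1]
Peg 2: [2]

Answer: Peg 0: [3]
Peg 1: [1]
Peg 2: [2]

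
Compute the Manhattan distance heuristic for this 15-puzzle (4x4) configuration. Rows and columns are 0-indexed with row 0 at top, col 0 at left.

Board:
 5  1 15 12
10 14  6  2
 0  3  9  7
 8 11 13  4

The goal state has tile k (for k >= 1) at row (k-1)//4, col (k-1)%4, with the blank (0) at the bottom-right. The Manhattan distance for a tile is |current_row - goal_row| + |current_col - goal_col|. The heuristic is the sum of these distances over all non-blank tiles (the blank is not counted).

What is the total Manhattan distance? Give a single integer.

Answer: 34

Derivation:
Tile 5: at (0,0), goal (1,0), distance |0-1|+|0-0| = 1
Tile 1: at (0,1), goal (0,0), distance |0-0|+|1-0| = 1
Tile 15: at (0,2), goal (3,2), distance |0-3|+|2-2| = 3
Tile 12: at (0,3), goal (2,3), distance |0-2|+|3-3| = 2
Tile 10: at (1,0), goal (2,1), distance |1-2|+|0-1| = 2
Tile 14: at (1,1), goal (3,1), distance |1-3|+|1-1| = 2
Tile 6: at (1,2), goal (1,1), distance |1-1|+|2-1| = 1
Tile 2: at (1,3), goal (0,1), distance |1-0|+|3-1| = 3
Tile 3: at (2,1), goal (0,2), distance |2-0|+|1-2| = 3
Tile 9: at (2,2), goal (2,0), distance |2-2|+|2-0| = 2
Tile 7: at (2,3), goal (1,2), distance |2-1|+|3-2| = 2
Tile 8: at (3,0), goal (1,3), distance |3-1|+|0-3| = 5
Tile 11: at (3,1), goal (2,2), distance |3-2|+|1-2| = 2
Tile 13: at (3,2), goal (3,0), distance |3-3|+|2-0| = 2
Tile 4: at (3,3), goal (0,3), distance |3-0|+|3-3| = 3
Sum: 1 + 1 + 3 + 2 + 2 + 2 + 1 + 3 + 3 + 2 + 2 + 5 + 2 + 2 + 3 = 34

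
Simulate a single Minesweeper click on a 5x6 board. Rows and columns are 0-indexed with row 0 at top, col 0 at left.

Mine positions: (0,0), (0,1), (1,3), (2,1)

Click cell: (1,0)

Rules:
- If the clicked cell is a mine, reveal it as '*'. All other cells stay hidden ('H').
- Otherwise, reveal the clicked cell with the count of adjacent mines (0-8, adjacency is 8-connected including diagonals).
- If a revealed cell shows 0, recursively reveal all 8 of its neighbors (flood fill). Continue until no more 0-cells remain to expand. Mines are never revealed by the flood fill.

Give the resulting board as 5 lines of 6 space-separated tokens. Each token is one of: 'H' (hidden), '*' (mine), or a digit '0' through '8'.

H H H H H H
3 H H H H H
H H H H H H
H H H H H H
H H H H H H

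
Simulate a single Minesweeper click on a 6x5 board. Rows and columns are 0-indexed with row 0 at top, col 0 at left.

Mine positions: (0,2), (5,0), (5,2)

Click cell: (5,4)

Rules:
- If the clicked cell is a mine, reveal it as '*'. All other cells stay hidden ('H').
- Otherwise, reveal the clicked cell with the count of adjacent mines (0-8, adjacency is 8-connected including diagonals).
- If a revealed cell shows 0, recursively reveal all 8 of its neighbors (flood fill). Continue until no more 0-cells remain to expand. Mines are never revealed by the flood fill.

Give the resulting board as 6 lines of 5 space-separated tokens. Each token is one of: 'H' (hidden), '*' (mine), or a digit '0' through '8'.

0 1 H 1 0
0 1 1 1 0
0 0 0 0 0
0 0 0 0 0
1 2 1 1 0
H H H 1 0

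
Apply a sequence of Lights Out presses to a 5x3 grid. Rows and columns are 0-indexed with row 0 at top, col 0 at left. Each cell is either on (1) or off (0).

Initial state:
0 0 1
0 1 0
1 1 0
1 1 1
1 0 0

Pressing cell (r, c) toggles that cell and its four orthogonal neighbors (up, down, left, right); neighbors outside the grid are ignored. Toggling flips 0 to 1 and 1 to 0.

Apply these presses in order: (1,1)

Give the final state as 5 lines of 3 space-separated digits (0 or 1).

Answer: 0 1 1
1 0 1
1 0 0
1 1 1
1 0 0

Derivation:
After press 1 at (1,1):
0 1 1
1 0 1
1 0 0
1 1 1
1 0 0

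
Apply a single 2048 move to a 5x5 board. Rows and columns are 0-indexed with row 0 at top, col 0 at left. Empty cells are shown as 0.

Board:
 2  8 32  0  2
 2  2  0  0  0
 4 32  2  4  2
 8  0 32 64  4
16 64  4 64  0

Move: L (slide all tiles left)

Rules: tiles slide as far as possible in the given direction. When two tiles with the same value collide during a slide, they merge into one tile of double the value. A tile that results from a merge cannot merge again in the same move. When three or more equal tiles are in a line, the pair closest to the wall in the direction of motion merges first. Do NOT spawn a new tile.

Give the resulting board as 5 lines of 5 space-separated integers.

Slide left:
row 0: [2, 8, 32, 0, 2] -> [2, 8, 32, 2, 0]
row 1: [2, 2, 0, 0, 0] -> [4, 0, 0, 0, 0]
row 2: [4, 32, 2, 4, 2] -> [4, 32, 2, 4, 2]
row 3: [8, 0, 32, 64, 4] -> [8, 32, 64, 4, 0]
row 4: [16, 64, 4, 64, 0] -> [16, 64, 4, 64, 0]

Answer:  2  8 32  2  0
 4  0  0  0  0
 4 32  2  4  2
 8 32 64  4  0
16 64  4 64  0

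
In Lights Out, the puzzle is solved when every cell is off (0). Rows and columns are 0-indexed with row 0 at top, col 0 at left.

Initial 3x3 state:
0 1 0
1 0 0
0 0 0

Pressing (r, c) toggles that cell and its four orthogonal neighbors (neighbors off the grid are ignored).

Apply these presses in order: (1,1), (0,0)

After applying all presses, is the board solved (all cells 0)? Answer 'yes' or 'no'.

Answer: no

Derivation:
After press 1 at (1,1):
0 0 0
0 1 1
0 1 0

After press 2 at (0,0):
1 1 0
1 1 1
0 1 0

Lights still on: 6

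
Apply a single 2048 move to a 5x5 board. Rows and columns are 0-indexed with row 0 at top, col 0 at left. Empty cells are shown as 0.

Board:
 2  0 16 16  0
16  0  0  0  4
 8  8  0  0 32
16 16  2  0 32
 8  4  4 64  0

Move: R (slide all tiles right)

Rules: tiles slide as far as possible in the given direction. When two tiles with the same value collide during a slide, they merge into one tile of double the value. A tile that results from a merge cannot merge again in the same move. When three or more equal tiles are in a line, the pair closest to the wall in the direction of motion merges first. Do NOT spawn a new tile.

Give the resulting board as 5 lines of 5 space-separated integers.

Answer:  0  0  0  2 32
 0  0  0 16  4
 0  0  0 16 32
 0  0 32  2 32
 0  0  8  8 64

Derivation:
Slide right:
row 0: [2, 0, 16, 16, 0] -> [0, 0, 0, 2, 32]
row 1: [16, 0, 0, 0, 4] -> [0, 0, 0, 16, 4]
row 2: [8, 8, 0, 0, 32] -> [0, 0, 0, 16, 32]
row 3: [16, 16, 2, 0, 32] -> [0, 0, 32, 2, 32]
row 4: [8, 4, 4, 64, 0] -> [0, 0, 8, 8, 64]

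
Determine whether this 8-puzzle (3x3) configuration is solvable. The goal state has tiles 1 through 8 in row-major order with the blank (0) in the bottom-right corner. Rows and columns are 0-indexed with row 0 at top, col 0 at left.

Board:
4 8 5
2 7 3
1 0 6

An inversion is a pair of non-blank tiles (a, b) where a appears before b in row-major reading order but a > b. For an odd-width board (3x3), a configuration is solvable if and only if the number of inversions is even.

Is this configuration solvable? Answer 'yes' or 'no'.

Answer: no

Derivation:
Inversions (pairs i<j in row-major order where tile[i] > tile[j] > 0): 17
17 is odd, so the puzzle is not solvable.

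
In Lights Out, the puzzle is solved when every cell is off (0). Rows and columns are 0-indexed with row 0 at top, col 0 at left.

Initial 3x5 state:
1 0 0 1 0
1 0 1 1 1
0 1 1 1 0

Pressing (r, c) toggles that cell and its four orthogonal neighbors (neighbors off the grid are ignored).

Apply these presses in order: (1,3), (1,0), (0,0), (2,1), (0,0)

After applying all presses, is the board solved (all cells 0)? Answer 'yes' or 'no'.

Answer: yes

Derivation:
After press 1 at (1,3):
1 0 0 0 0
1 0 0 0 0
0 1 1 0 0

After press 2 at (1,0):
0 0 0 0 0
0 1 0 0 0
1 1 1 0 0

After press 3 at (0,0):
1 1 0 0 0
1 1 0 0 0
1 1 1 0 0

After press 4 at (2,1):
1 1 0 0 0
1 0 0 0 0
0 0 0 0 0

After press 5 at (0,0):
0 0 0 0 0
0 0 0 0 0
0 0 0 0 0

Lights still on: 0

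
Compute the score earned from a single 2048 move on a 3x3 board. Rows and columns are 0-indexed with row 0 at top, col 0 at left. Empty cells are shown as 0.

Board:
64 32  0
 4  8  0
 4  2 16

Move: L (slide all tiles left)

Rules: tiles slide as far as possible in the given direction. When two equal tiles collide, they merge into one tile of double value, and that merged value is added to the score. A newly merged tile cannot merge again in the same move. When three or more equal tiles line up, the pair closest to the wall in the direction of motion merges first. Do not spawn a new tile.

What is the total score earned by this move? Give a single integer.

Slide left:
row 0: [64, 32, 0] -> [64, 32, 0]  score +0 (running 0)
row 1: [4, 8, 0] -> [4, 8, 0]  score +0 (running 0)
row 2: [4, 2, 16] -> [4, 2, 16]  score +0 (running 0)
Board after move:
64 32  0
 4  8  0
 4  2 16

Answer: 0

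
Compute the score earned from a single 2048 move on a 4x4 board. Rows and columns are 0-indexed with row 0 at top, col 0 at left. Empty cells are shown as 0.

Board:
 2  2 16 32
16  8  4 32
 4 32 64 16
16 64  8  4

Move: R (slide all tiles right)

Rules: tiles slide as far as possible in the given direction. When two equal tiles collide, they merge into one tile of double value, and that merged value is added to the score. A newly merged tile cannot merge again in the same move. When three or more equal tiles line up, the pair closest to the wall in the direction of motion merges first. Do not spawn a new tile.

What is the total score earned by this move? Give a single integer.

Slide right:
row 0: [2, 2, 16, 32] -> [0, 4, 16, 32]  score +4 (running 4)
row 1: [16, 8, 4, 32] -> [16, 8, 4, 32]  score +0 (running 4)
row 2: [4, 32, 64, 16] -> [4, 32, 64, 16]  score +0 (running 4)
row 3: [16, 64, 8, 4] -> [16, 64, 8, 4]  score +0 (running 4)
Board after move:
 0  4 16 32
16  8  4 32
 4 32 64 16
16 64  8  4

Answer: 4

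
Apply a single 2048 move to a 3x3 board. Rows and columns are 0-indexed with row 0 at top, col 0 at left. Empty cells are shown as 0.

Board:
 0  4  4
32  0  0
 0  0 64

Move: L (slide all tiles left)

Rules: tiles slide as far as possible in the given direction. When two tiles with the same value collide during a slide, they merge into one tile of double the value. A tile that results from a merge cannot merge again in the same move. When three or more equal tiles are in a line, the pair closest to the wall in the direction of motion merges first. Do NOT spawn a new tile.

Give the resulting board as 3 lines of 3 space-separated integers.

Answer:  8  0  0
32  0  0
64  0  0

Derivation:
Slide left:
row 0: [0, 4, 4] -> [8, 0, 0]
row 1: [32, 0, 0] -> [32, 0, 0]
row 2: [0, 0, 64] -> [64, 0, 0]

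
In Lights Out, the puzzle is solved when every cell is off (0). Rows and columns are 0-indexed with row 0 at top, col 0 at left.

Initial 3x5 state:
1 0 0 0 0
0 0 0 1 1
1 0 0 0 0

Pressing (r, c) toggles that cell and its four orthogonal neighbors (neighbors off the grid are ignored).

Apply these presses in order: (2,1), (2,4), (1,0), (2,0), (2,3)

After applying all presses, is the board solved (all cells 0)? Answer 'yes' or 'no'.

After press 1 at (2,1):
1 0 0 0 0
0 1 0 1 1
0 1 1 0 0

After press 2 at (2,4):
1 0 0 0 0
0 1 0 1 0
0 1 1 1 1

After press 3 at (1,0):
0 0 0 0 0
1 0 0 1 0
1 1 1 1 1

After press 4 at (2,0):
0 0 0 0 0
0 0 0 1 0
0 0 1 1 1

After press 5 at (2,3):
0 0 0 0 0
0 0 0 0 0
0 0 0 0 0

Lights still on: 0

Answer: yes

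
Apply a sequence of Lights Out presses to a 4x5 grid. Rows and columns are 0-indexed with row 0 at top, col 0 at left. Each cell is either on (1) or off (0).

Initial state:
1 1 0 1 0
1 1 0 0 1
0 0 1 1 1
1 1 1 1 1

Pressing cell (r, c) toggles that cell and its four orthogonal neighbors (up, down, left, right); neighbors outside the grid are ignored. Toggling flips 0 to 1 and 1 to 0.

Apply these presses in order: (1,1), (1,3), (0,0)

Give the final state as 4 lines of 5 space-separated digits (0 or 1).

After press 1 at (1,1):
1 0 0 1 0
0 0 1 0 1
0 1 1 1 1
1 1 1 1 1

After press 2 at (1,3):
1 0 0 0 0
0 0 0 1 0
0 1 1 0 1
1 1 1 1 1

After press 3 at (0,0):
0 1 0 0 0
1 0 0 1 0
0 1 1 0 1
1 1 1 1 1

Answer: 0 1 0 0 0
1 0 0 1 0
0 1 1 0 1
1 1 1 1 1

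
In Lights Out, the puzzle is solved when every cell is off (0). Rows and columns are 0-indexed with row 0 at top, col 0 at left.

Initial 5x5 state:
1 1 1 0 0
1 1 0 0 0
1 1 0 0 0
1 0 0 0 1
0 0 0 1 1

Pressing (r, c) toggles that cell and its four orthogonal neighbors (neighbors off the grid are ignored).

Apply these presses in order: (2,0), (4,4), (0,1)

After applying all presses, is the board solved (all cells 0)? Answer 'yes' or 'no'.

After press 1 at (2,0):
1 1 1 0 0
0 1 0 0 0
0 0 0 0 0
0 0 0 0 1
0 0 0 1 1

After press 2 at (4,4):
1 1 1 0 0
0 1 0 0 0
0 0 0 0 0
0 0 0 0 0
0 0 0 0 0

After press 3 at (0,1):
0 0 0 0 0
0 0 0 0 0
0 0 0 0 0
0 0 0 0 0
0 0 0 0 0

Lights still on: 0

Answer: yes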